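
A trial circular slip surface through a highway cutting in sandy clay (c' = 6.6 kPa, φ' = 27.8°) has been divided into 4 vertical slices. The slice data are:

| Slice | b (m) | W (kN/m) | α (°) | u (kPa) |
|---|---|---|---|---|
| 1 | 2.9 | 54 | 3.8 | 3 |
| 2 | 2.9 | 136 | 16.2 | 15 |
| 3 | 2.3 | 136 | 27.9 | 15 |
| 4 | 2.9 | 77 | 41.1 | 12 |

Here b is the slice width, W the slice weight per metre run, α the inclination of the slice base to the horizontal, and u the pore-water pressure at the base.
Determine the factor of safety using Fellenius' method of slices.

FS = 1.28

Ordinary method of slices: FS = Σ[c'·Δl_i + (W_i cosα_i − u_i·Δl_i)·tanφ'] / Σ W_i sinα_i, with Δl_i = b_i / cosα_i.
Slice 1: Δl = 2.9/cos3.8° = 2.906 m; N'_1 = 54·cos3.8° − 3·2.906 = 45.2; c'Δl = 19.18; W sinα = 3.6
Slice 2: Δl = 2.9/cos16.2° = 3.020 m; N'_2 = 136·cos16.2° − 15·3.020 = 85.3; c'Δl = 19.93; W sinα = 37.9
Slice 3: Δl = 2.3/cos27.9° = 2.602 m; N'_3 = 136·cos27.9° − 15·2.602 = 81.2; c'Δl = 17.18; W sinα = 63.6
Slice 4: Δl = 2.9/cos41.1° = 3.848 m; N'_4 = 77·cos41.1° − 12·3.848 = 11.8; c'Δl = 25.40; W sinα = 50.6
Σc'Δl = 81.7 kN/m; ΣN' = 223.5 kN/m; ΣW sinα = 155.8 kN/m
Resisting = 81.7 + 223.5·tan27.8° = 81.7 + 117.8 = 199.5 kN/m
FS = 199.5 / 155.8 = 1.281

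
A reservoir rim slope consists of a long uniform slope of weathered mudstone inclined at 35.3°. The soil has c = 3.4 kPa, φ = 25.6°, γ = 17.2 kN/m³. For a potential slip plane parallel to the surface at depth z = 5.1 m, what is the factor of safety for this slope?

For an infinite slope with a slip plane parallel to the surface (no pore pressure): FS = [c + γz cos²β tanφ] / [γz sinβ cosβ].
γz = 17.2·5.1 = 87.72 kN/m²
Numerator = 3.4 + 87.72·cos²35.3°·tan25.6° = 3.4 + 87.72·0.6661·0.4791 = 31.394 kPa
Denominator = 87.72·sin35.3°·cos35.3° = 87.72·0.5779·0.8161 = 41.370 kPa
FS = 31.394 / 41.370 = 0.759

FS = 0.76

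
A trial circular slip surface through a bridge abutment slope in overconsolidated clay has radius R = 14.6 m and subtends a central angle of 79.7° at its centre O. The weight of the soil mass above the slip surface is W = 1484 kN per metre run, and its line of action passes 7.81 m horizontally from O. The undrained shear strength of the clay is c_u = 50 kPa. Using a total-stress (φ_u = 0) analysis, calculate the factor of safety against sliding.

FS = 1.28

Taking moments about the centre O, the resisting moment is provided by the undrained shear strength acting along the arc:
Arc length L_a = R·θ = 14.6·(79.7°·π/180) = 14.6·1.3910 = 20.31 m
M_R = c_u·L_a·R = 50·20.31·14.6 = 14825.6 kN·m/m
M_D = W·d = 1484·7.81 = 11590.0 kN·m/m
FS = M_R / M_D = 14825.6 / 11590.0 = 1.279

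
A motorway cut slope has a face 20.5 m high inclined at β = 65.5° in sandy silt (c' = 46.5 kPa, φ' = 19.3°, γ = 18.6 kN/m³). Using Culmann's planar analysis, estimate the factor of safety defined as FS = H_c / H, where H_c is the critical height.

FS = 1.36

H_c = (4c'/γ) · sinβ cosφ' / [1 − cos(β − φ')]
    = (4·46.5/18.6) · sin65.5°·cos19.3° / [1 − cos46.2°]
    = 10.000 · 0.8588 / 0.3079 = 27.90 m
FS = H_c / H = 27.90 / 20.5 = 1.361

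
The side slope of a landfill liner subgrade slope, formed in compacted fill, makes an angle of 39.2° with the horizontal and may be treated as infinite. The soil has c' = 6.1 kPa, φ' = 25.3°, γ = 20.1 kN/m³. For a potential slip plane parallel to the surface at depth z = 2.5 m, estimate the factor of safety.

For an infinite slope with a slip plane parallel to the surface (no pore pressure): FS = [c' + γz cos²β tanφ'] / [γz sinβ cosβ].
γz = 20.1·2.5 = 50.25 kN/m²
Numerator = 6.1 + 50.25·cos²39.2°·tan25.3° = 6.1 + 50.25·0.6005·0.4727 = 20.365 kPa
Denominator = 50.25·sin39.2°·cos39.2° = 50.25·0.6320·0.7749 = 24.612 kPa
FS = 20.365 / 24.612 = 0.827

FS = 0.83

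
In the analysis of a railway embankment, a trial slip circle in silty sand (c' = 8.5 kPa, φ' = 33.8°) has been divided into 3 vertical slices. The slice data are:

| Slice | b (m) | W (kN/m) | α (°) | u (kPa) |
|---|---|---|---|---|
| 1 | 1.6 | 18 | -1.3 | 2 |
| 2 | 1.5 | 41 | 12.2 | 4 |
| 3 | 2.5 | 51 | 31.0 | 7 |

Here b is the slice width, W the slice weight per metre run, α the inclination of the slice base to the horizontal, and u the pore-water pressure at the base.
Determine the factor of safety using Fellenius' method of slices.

Ordinary method of slices: FS = Σ[c'·Δl_i + (W_i cosα_i − u_i·Δl_i)·tanφ'] / Σ W_i sinα_i, with Δl_i = b_i / cosα_i.
Slice 1: Δl = 1.6/cos(-1.3°) = 1.600 m; N'_1 = 18·cos(-1.3°) − 2·1.600 = 14.8; c'Δl = 13.60; W sinα = -0.4
Slice 2: Δl = 1.5/cos12.2° = 1.535 m; N'_2 = 41·cos12.2° − 4·1.535 = 33.9; c'Δl = 13.04; W sinα = 8.7
Slice 3: Δl = 2.5/cos31.0° = 2.917 m; N'_3 = 51·cos31.0° − 7·2.917 = 23.3; c'Δl = 24.79; W sinα = 26.3
Σc'Δl = 51.4 kN/m; ΣN' = 72.0 kN/m; ΣW sinα = 34.5 kN/m
Resisting = 51.4 + 72.0·tan33.8° = 51.4 + 48.2 = 99.7 kN/m
FS = 99.7 / 34.5 = 2.887

FS = 2.89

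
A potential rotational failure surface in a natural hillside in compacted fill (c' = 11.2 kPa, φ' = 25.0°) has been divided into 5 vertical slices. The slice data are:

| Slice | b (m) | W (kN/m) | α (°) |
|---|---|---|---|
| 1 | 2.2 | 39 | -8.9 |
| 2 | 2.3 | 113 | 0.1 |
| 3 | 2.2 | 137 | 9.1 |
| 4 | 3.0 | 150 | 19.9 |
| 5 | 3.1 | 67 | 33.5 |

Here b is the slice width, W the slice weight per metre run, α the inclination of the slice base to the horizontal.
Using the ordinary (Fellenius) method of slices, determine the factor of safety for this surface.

Ordinary method of slices: FS = Σ[c'·Δl_i + (W_i cosα_i)·tanφ'] / Σ W_i sinα_i, with Δl_i = b_i / cosα_i.
Slice 1: Δl = 2.2/cos(-8.9°) = 2.227 m; N'_1 = 39·cos(-8.9°) = 38.5; c'Δl = 24.94; W sinα = -6.0
Slice 2: Δl = 2.3/cos0.1° = 2.300 m; N'_2 = 113·cos0.1° = 113.0; c'Δl = 25.76; W sinα = 0.2
Slice 3: Δl = 2.2/cos9.1° = 2.228 m; N'_3 = 137·cos9.1° = 135.3; c'Δl = 24.95; W sinα = 21.7
Slice 4: Δl = 3.0/cos19.9° = 3.191 m; N'_4 = 150·cos19.9° = 141.0; c'Δl = 35.73; W sinα = 51.1
Slice 5: Δl = 3.1/cos33.5° = 3.718 m; N'_5 = 67·cos33.5° = 55.9; c'Δl = 41.64; W sinα = 37.0
Σc'Δl = 153.0 kN/m; ΣN' = 483.7 kN/m; ΣW sinα = 103.9 kN/m
Resisting = 153.0 + 483.7·tan25.0° = 153.0 + 225.6 = 378.6 kN/m
FS = 378.6 / 103.9 = 3.645

FS = 3.64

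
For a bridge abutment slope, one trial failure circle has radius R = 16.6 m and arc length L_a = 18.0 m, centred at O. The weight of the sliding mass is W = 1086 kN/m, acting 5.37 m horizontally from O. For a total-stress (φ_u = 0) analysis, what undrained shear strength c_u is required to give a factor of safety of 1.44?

FS = c_u·L_a·R / (W·d), so c_u = FS·W·d / (L_a·R).
c_u = 1.44·1086·5.37 / (18.00·16.6) = 8397.8 / 298.80 = 28.11 kPa

c_u = 28.1 kPa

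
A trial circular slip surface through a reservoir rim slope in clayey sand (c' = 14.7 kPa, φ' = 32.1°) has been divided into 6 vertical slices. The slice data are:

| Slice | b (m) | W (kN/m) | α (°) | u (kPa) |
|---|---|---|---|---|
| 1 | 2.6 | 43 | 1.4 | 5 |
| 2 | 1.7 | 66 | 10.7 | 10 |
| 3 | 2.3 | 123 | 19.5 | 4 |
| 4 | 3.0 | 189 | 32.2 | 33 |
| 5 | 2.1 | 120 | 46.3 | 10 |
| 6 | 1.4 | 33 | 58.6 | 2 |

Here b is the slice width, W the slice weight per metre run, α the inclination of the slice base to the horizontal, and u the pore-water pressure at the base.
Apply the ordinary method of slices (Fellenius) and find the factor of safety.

FS = 1.55

Ordinary method of slices: FS = Σ[c'·Δl_i + (W_i cosα_i − u_i·Δl_i)·tanφ'] / Σ W_i sinα_i, with Δl_i = b_i / cosα_i.
Slice 1: Δl = 2.6/cos1.4° = 2.601 m; N'_1 = 43·cos1.4° − 5·2.601 = 30.0; c'Δl = 38.23; W sinα = 1.1
Slice 2: Δl = 1.7/cos10.7° = 1.730 m; N'_2 = 66·cos10.7° − 10·1.730 = 47.6; c'Δl = 25.43; W sinα = 12.3
Slice 3: Δl = 2.3/cos19.5° = 2.440 m; N'_3 = 123·cos19.5° − 4·2.440 = 106.2; c'Δl = 35.87; W sinα = 41.1
Slice 4: Δl = 3.0/cos32.2° = 3.545 m; N'_4 = 189·cos32.2° − 33·3.545 = 42.9; c'Δl = 52.12; W sinα = 100.7
Slice 5: Δl = 2.1/cos46.3° = 3.040 m; N'_5 = 120·cos46.3° − 10·3.040 = 52.5; c'Δl = 44.68; W sinα = 86.8
Slice 6: Δl = 1.4/cos58.6° = 2.687 m; N'_6 = 33·cos58.6° − 2·2.687 = 11.8; c'Δl = 39.50; W sinα = 28.2
Σc'Δl = 235.8 kN/m; ΣN' = 291.0 kN/m; ΣW sinα = 270.0 kN/m
Resisting = 235.8 + 291.0·tan32.1° = 235.8 + 182.5 = 418.4 kN/m
FS = 418.4 / 270.0 = 1.549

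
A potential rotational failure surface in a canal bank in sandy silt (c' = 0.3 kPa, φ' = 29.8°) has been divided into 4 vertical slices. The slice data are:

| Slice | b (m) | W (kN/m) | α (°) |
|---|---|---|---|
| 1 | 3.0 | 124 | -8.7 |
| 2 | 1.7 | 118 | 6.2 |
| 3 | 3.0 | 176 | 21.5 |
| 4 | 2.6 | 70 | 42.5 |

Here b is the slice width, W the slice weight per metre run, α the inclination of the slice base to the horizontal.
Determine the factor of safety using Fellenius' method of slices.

FS = 2.50

Ordinary method of slices: FS = Σ[c'·Δl_i + (W_i cosα_i)·tanφ'] / Σ W_i sinα_i, with Δl_i = b_i / cosα_i.
Slice 1: Δl = 3.0/cos(-8.7°) = 3.035 m; N'_1 = 124·cos(-8.7°) = 122.6; c'Δl = 0.91; W sinα = -18.8
Slice 2: Δl = 1.7/cos6.2° = 1.710 m; N'_2 = 118·cos6.2° = 117.3; c'Δl = 0.51; W sinα = 12.7
Slice 3: Δl = 3.0/cos21.5° = 3.224 m; N'_3 = 176·cos21.5° = 163.8; c'Δl = 0.97; W sinα = 64.5
Slice 4: Δl = 2.6/cos42.5° = 3.526 m; N'_4 = 70·cos42.5° = 51.6; c'Δl = 1.06; W sinα = 47.3
Σc'Δl = 3.4 kN/m; ΣN' = 455.2 kN/m; ΣW sinα = 105.8 kN/m
Resisting = 3.4 + 455.2·tan29.8° = 3.4 + 260.7 = 264.2 kN/m
FS = 264.2 / 105.8 = 2.497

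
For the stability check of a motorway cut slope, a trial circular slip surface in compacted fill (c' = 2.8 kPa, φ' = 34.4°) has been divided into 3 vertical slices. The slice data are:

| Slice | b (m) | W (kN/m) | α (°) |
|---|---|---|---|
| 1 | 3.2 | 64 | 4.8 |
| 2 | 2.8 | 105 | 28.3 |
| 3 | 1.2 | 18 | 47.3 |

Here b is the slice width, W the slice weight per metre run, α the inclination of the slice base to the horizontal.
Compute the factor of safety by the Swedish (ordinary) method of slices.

Ordinary method of slices: FS = Σ[c'·Δl_i + (W_i cosα_i)·tanφ'] / Σ W_i sinα_i, with Δl_i = b_i / cosα_i.
Slice 1: Δl = 3.2/cos4.8° = 3.211 m; N'_1 = 64·cos4.8° = 63.8; c'Δl = 8.99; W sinα = 5.4
Slice 2: Δl = 2.8/cos28.3° = 3.180 m; N'_2 = 105·cos28.3° = 92.5; c'Δl = 8.90; W sinα = 49.8
Slice 3: Δl = 1.2/cos47.3° = 1.769 m; N'_3 = 18·cos47.3° = 12.2; c'Δl = 4.95; W sinα = 13.2
Σc'Δl = 22.9 kN/m; ΣN' = 168.4 kN/m; ΣW sinα = 68.4 kN/m
Resisting = 22.9 + 168.4·tan34.4° = 22.9 + 115.3 = 138.2 kN/m
FS = 138.2 / 68.4 = 2.021

FS = 2.02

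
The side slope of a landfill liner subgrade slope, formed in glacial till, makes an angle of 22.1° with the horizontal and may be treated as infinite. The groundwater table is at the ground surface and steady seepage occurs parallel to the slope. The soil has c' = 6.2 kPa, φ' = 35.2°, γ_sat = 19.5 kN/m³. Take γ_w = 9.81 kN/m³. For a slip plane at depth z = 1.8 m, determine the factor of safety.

FS = 1.37

With seepage parallel to the slope and the water table at the surface, the effective normal stress on the slip plane uses the buoyant unit weight γ' = γ_sat − γ_w while the driving shear stress uses γ_sat:
FS = [c' + γ' z cos²β tanφ'] / [γ_sat z sinβ cosβ]
γ' = 19.5 − 9.81 = 9.69 kN/m³
Numerator = 6.2 + 9.69·1.8·cos²22.1°·tan35.2° = 6.2 + 9.69·1.8·0.8585·0.7054 = 16.762 kPa
Denominator = 19.5·1.8·sin22.1°·cos22.1° = 19.5·1.8·0.3762·0.9265 = 12.235 kPa
FS = 16.762 / 12.235 = 1.370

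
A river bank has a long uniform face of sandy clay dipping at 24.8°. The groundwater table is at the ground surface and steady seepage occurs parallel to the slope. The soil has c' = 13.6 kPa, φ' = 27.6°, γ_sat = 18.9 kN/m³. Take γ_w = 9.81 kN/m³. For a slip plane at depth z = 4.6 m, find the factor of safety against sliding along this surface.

With seepage parallel to the slope and the water table at the surface, the effective normal stress on the slip plane uses the buoyant unit weight γ' = γ_sat − γ_w while the driving shear stress uses γ_sat:
FS = [c' + γ' z cos²β tanφ'] / [γ_sat z sinβ cosβ]
γ' = 18.9 − 9.81 = 9.09 kN/m³
Numerator = 13.6 + 9.09·4.6·cos²24.8°·tan27.6° = 13.6 + 9.09·4.6·0.8241·0.5228 = 31.614 kPa
Denominator = 18.9·4.6·sin24.8°·cos24.8° = 18.9·4.6·0.4195·0.9078 = 33.104 kPa
FS = 31.614 / 33.104 = 0.955

FS = 0.95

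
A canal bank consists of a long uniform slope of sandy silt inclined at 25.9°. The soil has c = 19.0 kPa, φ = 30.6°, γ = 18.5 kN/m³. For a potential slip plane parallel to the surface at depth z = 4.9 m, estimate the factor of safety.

For an infinite slope with a slip plane parallel to the surface (no pore pressure): FS = [c + γz cos²β tanφ] / [γz sinβ cosβ].
γz = 18.5·4.9 = 90.65 kN/m²
Numerator = 19.0 + 90.65·cos²25.9°·tan30.6° = 19.0 + 90.65·0.8092·0.5914 = 62.382 kPa
Denominator = 90.65·sin25.9°·cos25.9° = 90.65·0.4368·0.8996 = 35.619 kPa
FS = 62.382 / 35.619 = 1.751

FS = 1.75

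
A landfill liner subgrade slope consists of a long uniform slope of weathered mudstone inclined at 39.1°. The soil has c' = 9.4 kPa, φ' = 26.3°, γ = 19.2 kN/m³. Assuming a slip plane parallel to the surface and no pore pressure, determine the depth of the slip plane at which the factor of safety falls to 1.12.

z = 1.95 m

Setting FS = 1.12 in FS = [c' + γz cos²β tanφ'] / [γz sinβ cosβ] and solving for z:
z = c' / [γ cosβ (FS·sinβ − cosβ·tanφ')]
  = 9.4 / [19.2·cos39.1°·(1.12·sin39.1° − cos39.1°·tan26.3°)]
  = 9.4 / [19.2·0.7760·(1.12·0.6307 − 0.7760·0.4942)]
  = 9.4 / 4.8099 = 1.954 m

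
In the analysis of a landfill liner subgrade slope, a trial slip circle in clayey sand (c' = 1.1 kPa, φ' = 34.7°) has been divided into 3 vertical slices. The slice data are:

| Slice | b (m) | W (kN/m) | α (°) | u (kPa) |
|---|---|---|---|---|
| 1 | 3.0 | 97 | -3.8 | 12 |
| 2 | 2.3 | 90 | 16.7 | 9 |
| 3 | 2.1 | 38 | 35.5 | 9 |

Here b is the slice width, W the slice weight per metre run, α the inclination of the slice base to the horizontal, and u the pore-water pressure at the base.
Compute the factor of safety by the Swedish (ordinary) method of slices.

FS = 2.43

Ordinary method of slices: FS = Σ[c'·Δl_i + (W_i cosα_i − u_i·Δl_i)·tanφ'] / Σ W_i sinα_i, with Δl_i = b_i / cosα_i.
Slice 1: Δl = 3.0/cos(-3.8°) = 3.007 m; N'_1 = 97·cos(-3.8°) − 12·3.007 = 60.7; c'Δl = 3.31; W sinα = -6.4
Slice 2: Δl = 2.3/cos16.7° = 2.401 m; N'_2 = 90·cos16.7° − 9·2.401 = 64.6; c'Δl = 2.64; W sinα = 25.9
Slice 3: Δl = 2.1/cos35.5° = 2.579 m; N'_3 = 38·cos35.5° − 9·2.579 = 7.7; c'Δl = 2.84; W sinα = 22.1
Σc'Δl = 8.8 kN/m; ΣN' = 133.0 kN/m; ΣW sinα = 41.5 kN/m
Resisting = 8.8 + 133.0·tan34.7° = 8.8 + 92.1 = 100.9 kN/m
FS = 100.9 / 41.5 = 2.431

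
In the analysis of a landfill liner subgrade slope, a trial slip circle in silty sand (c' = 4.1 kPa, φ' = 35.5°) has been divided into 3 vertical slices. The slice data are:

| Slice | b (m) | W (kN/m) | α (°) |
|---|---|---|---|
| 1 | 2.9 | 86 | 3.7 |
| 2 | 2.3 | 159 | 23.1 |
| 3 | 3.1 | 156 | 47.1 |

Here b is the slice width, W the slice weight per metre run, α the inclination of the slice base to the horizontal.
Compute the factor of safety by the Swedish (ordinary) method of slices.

Ordinary method of slices: FS = Σ[c'·Δl_i + (W_i cosα_i)·tanφ'] / Σ W_i sinα_i, with Δl_i = b_i / cosα_i.
Slice 1: Δl = 2.9/cos3.7° = 2.906 m; N'_1 = 86·cos3.7° = 85.8; c'Δl = 11.91; W sinα = 5.5
Slice 2: Δl = 2.3/cos23.1° = 2.500 m; N'_2 = 159·cos23.1° = 146.3; c'Δl = 10.25; W sinα = 62.4
Slice 3: Δl = 3.1/cos47.1° = 4.554 m; N'_3 = 156·cos47.1° = 106.2; c'Δl = 18.67; W sinα = 114.3
Σc'Δl = 40.8 kN/m; ΣN' = 338.3 kN/m; ΣW sinα = 182.2 kN/m
Resisting = 40.8 + 338.3·tan35.5° = 40.8 + 241.3 = 282.1 kN/m
FS = 282.1 / 182.2 = 1.548

FS = 1.55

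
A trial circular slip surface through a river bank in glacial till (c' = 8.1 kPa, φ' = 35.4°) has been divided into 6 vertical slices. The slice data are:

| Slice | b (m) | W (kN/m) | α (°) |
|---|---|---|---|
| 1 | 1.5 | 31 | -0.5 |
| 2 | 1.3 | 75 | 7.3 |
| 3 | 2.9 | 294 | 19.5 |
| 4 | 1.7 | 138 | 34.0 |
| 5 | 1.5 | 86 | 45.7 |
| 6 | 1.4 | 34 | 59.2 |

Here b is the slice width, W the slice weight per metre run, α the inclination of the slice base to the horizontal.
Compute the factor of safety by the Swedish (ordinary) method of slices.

Ordinary method of slices: FS = Σ[c'·Δl_i + (W_i cosα_i)·tanφ'] / Σ W_i sinα_i, with Δl_i = b_i / cosα_i.
Slice 1: Δl = 1.5/cos(-0.5°) = 1.500 m; N'_1 = 31·cos(-0.5°) = 31.0; c'Δl = 12.15; W sinα = -0.3
Slice 2: Δl = 1.3/cos7.3° = 1.311 m; N'_2 = 75·cos7.3° = 74.4; c'Δl = 10.62; W sinα = 9.5
Slice 3: Δl = 2.9/cos19.5° = 3.076 m; N'_3 = 294·cos19.5° = 277.1; c'Δl = 24.92; W sinα = 98.1
Slice 4: Δl = 1.7/cos34.0° = 2.051 m; N'_4 = 138·cos34.0° = 114.4; c'Δl = 16.61; W sinα = 77.2
Slice 5: Δl = 1.5/cos45.7° = 2.148 m; N'_5 = 86·cos45.7° = 60.1; c'Δl = 17.40; W sinα = 61.5
Slice 6: Δl = 1.4/cos59.2° = 2.734 m; N'_6 = 34·cos59.2° = 17.4; c'Δl = 22.15; W sinα = 29.2
Σc'Δl = 103.8 kN/m; ΣN' = 574.4 kN/m; ΣW sinα = 275.3 kN/m
Resisting = 103.8 + 574.4·tan35.4° = 103.8 + 408.2 = 512.0 kN/m
FS = 512.0 / 275.3 = 1.860

FS = 1.86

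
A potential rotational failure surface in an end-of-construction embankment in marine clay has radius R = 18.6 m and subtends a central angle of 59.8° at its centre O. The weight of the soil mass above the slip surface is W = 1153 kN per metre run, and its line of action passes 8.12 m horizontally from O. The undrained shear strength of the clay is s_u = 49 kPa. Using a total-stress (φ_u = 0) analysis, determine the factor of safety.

Taking moments about the centre O, the resisting moment is provided by the undrained shear strength acting along the arc:
Arc length L_a = R·θ = 18.6·(59.8°·π/180) = 18.6·1.0437 = 19.41 m
M_R = s_u·L_a·R = 49·19.41·18.6 = 17693.0 kN·m/m
M_D = W·d = 1153·8.12 = 9362.4 kN·m/m
FS = M_R / M_D = 17693.0 / 9362.4 = 1.890

FS = 1.89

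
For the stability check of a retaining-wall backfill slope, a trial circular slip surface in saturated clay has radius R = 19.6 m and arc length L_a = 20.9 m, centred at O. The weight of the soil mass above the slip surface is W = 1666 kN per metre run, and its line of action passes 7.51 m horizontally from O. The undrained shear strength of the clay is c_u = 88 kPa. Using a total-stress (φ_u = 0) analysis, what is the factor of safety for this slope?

FS = 2.88

Taking moments about the centre O, the resisting moment is provided by the undrained shear strength acting along the arc:
M_R = c_u·L_a·R = 88·20.90·19.6 = 36048.3 kN·m/m
M_D = W·d = 1666·7.51 = 12511.7 kN·m/m
FS = M_R / M_D = 36048.3 / 12511.7 = 2.881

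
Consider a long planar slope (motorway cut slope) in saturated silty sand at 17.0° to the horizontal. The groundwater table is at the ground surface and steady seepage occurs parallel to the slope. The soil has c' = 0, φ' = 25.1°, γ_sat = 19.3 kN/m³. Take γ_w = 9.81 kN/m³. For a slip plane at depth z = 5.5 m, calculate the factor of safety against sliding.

With seepage parallel to the slope and the water table at the surface, the effective normal stress on the slip plane uses the buoyant unit weight γ' = γ_sat − γ_w while the driving shear stress uses γ_sat:
FS = [c' + γ' z cos²β tanφ'] / [γ_sat z sinβ cosβ]
(For c' = 0 this reduces to FS = (γ'/γ_sat)·tanφ'/tanβ.)
γ' = 19.3 − 9.81 = 9.49 kN/m³
Numerator = 0.0 + 9.49·5.5·cos²17.0°·tan25.1° = 0.0 + 9.49·5.5·0.9145·0.4684 = 22.360 kPa
Denominator = 19.3·5.5·sin17.0°·cos17.0° = 19.3·5.5·0.2924·0.9563 = 29.679 kPa
FS = 22.360 / 29.679 = 0.753

FS = 0.75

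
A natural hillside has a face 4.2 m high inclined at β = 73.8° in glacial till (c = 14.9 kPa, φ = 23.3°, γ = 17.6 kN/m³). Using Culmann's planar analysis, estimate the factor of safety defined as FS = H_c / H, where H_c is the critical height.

H_c = (4c/γ) · sinβ cosφ / [1 − cos(β − φ)]
    = (4·14.9/17.6) · sin73.8°·cos23.3° / [1 − cos50.5°]
    = 3.386 · 0.8820 / 0.3639 = 8.21 m
FS = H_c / H = 8.21 / 4.2 = 1.954

FS = 1.95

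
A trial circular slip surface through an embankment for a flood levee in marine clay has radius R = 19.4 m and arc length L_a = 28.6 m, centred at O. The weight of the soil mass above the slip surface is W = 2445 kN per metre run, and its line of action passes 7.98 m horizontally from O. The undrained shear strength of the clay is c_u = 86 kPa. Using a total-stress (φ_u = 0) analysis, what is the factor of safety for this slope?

Taking moments about the centre O, the resisting moment is provided by the undrained shear strength acting along the arc:
M_R = c_u·L_a·R = 86·28.60·19.4 = 47716.2 kN·m/m
M_D = W·d = 2445·7.98 = 19511.1 kN·m/m
FS = M_R / M_D = 47716.2 / 19511.1 = 2.446

FS = 2.45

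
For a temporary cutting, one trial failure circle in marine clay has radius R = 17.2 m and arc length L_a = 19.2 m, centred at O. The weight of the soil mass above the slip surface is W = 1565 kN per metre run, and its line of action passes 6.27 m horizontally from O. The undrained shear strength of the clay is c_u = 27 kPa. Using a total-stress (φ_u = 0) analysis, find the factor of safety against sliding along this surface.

FS = 0.91

Taking moments about the centre O, the resisting moment is provided by the undrained shear strength acting along the arc:
M_R = c_u·L_a·R = 27·19.20·17.2 = 8916.5 kN·m/m
M_D = W·d = 1565·6.27 = 9812.5 kN·m/m
FS = M_R / M_D = 8916.5 / 9812.5 = 0.909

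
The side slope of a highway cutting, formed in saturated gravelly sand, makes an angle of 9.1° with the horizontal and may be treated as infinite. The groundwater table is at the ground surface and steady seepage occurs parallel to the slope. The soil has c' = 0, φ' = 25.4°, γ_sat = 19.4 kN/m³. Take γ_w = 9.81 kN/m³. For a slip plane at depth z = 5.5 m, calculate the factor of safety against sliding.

FS = 1.47

With seepage parallel to the slope and the water table at the surface, the effective normal stress on the slip plane uses the buoyant unit weight γ' = γ_sat − γ_w while the driving shear stress uses γ_sat:
FS = [c' + γ' z cos²β tanφ'] / [γ_sat z sinβ cosβ]
(For c' = 0 this reduces to FS = (γ'/γ_sat)·tanφ'/tanβ.)
γ' = 19.4 − 9.81 = 9.59 kN/m³
Numerator = 0.0 + 9.59·5.5·cos²9.1°·tan25.4° = 0.0 + 9.59·5.5·0.9750·0.4748 = 24.419 kPa
Denominator = 19.4·5.5·sin9.1°·cos9.1° = 19.4·5.5·0.1582·0.9874 = 16.663 kPa
FS = 24.419 / 16.663 = 1.465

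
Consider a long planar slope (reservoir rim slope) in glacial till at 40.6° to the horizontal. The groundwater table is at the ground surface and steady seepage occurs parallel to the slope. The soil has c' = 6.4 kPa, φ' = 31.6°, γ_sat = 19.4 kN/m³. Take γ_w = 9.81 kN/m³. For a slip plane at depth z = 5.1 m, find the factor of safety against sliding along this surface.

FS = 0.49

With seepage parallel to the slope and the water table at the surface, the effective normal stress on the slip plane uses the buoyant unit weight γ' = γ_sat − γ_w while the driving shear stress uses γ_sat:
FS = [c' + γ' z cos²β tanφ'] / [γ_sat z sinβ cosβ]
γ' = 19.4 − 9.81 = 9.59 kN/m³
Numerator = 6.4 + 9.59·5.1·cos²40.6°·tan31.6° = 6.4 + 9.59·5.1·0.5765·0.6152 = 23.746 kPa
Denominator = 19.4·5.1·sin40.6°·cos40.6° = 19.4·5.1·0.6508·0.7593 = 48.888 kPa
FS = 23.746 / 48.888 = 0.486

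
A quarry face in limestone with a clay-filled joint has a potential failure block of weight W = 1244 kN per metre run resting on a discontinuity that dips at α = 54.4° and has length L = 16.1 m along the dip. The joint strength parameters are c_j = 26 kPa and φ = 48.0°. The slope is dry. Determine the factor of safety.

Resolving the block weight along and normal to the plane and applying the Mohr–Coulomb strength on the joint:
N' = W cosα = 1244·cos54.4° = 724.2 kN/m
Driving force T = W sinα = 1244·sin54.4° = 1011.5 kN/m
Resisting force R = c_j·L + N'·tanφ = 26·16.1 + 724.2·tan48.0° = 418.6 + 804.3 = 1222.9 kN/m
FS = R / T = 1222.9 / 1011.5 = 1.209

FS = 1.21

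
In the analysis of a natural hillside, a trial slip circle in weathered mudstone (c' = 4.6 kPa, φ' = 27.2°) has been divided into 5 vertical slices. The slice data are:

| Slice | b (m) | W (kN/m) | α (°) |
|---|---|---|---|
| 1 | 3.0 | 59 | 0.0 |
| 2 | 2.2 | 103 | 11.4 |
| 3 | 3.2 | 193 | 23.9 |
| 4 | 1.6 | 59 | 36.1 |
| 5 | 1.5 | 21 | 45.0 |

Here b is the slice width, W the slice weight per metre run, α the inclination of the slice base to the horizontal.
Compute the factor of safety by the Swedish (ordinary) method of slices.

FS = 1.78

Ordinary method of slices: FS = Σ[c'·Δl_i + (W_i cosα_i)·tanφ'] / Σ W_i sinα_i, with Δl_i = b_i / cosα_i.
Slice 1: Δl = 3.0/cos0.0° = 3.000 m; N'_1 = 59·cos0.0° = 59.0; c'Δl = 13.80; W sinα = 0.0
Slice 2: Δl = 2.2/cos11.4° = 2.244 m; N'_2 = 103·cos11.4° = 101.0; c'Δl = 10.32; W sinα = 20.4
Slice 3: Δl = 3.2/cos23.9° = 3.500 m; N'_3 = 193·cos23.9° = 176.5; c'Δl = 16.10; W sinα = 78.2
Slice 4: Δl = 1.6/cos36.1° = 1.980 m; N'_4 = 59·cos36.1° = 47.7; c'Δl = 9.11; W sinα = 34.8
Slice 5: Δl = 1.5/cos45.0° = 2.121 m; N'_5 = 21·cos45.0° = 14.8; c'Δl = 9.76; W sinα = 14.8
Σc'Δl = 59.1 kN/m; ΣN' = 398.9 kN/m; ΣW sinα = 148.2 kN/m
Resisting = 59.1 + 398.9·tan27.2° = 59.1 + 205.0 = 264.1 kN/m
FS = 264.1 / 148.2 = 1.783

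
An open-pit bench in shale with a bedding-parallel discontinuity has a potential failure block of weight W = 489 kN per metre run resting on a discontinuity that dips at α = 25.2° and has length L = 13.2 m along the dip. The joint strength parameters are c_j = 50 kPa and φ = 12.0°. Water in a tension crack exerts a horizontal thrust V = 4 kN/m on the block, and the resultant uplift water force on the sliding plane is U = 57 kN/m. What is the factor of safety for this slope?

Resolving the block weight along and normal to the plane and applying the Mohr–Coulomb strength on the joint:
N' = W cosα − U − V sinα = 489·cos25.2° − 57 − 4·sin25.2° = 383.8 kN/m
Driving force T = W sinα + V cosα = 489·sin25.2° + 4·cos25.2° = 211.8 kN/m
Resisting force R = c_j·L + N'·tanφ = 50·13.2 + 383.8·tan12.0° = 660.0 + 81.6 = 741.6 kN/m
FS = R / T = 741.6 / 211.8 = 3.501

FS = 3.50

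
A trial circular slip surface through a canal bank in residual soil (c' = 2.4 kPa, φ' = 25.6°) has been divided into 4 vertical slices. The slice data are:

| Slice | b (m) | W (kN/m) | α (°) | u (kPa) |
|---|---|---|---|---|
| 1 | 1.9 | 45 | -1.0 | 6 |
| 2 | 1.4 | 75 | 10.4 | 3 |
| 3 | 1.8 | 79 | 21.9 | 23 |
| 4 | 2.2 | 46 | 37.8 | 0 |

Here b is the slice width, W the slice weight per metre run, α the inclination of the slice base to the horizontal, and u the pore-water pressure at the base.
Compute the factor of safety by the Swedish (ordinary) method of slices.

Ordinary method of slices: FS = Σ[c'·Δl_i + (W_i cosα_i − u_i·Δl_i)·tanφ'] / Σ W_i sinα_i, with Δl_i = b_i / cosα_i.
Slice 1: Δl = 1.9/cos(-1.0°) = 1.900 m; N'_1 = 45·cos(-1.0°) − 6·1.900 = 33.6; c'Δl = 4.56; W sinα = -0.8
Slice 2: Δl = 1.4/cos10.4° = 1.423 m; N'_2 = 75·cos10.4° − 3·1.423 = 69.5; c'Δl = 3.42; W sinα = 13.5
Slice 3: Δl = 1.8/cos21.9° = 1.940 m; N'_3 = 79·cos21.9° − 23·1.940 = 28.7; c'Δl = 4.66; W sinα = 29.5
Slice 4: Δl = 2.2/cos37.8° = 2.784 m; N'_4 = 46·cos37.8° − 0·2.784 = 36.3; c'Δl = 6.68; W sinα = 28.2
Σc'Δl = 19.3 kN/m; ΣN' = 168.1 kN/m; ΣW sinα = 70.4 kN/m
Resisting = 19.3 + 168.1·tan25.6° = 19.3 + 80.5 = 99.9 kN/m
FS = 99.9 / 70.4 = 1.418

FS = 1.42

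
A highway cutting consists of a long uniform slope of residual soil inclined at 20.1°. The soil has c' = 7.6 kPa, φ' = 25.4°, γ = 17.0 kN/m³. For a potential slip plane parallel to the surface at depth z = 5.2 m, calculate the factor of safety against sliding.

FS = 1.56

For an infinite slope with a slip plane parallel to the surface (no pore pressure): FS = [c' + γz cos²β tanφ'] / [γz sinβ cosβ].
γz = 17.0·5.2 = 88.40 kN/m²
Numerator = 7.6 + 88.40·cos²20.1°·tan25.4° = 7.6 + 88.40·0.8819·0.4748 = 44.618 kPa
Denominator = 88.40·sin20.1°·cos20.1° = 88.40·0.3437·0.9391 = 28.529 kPa
FS = 44.618 / 28.529 = 1.564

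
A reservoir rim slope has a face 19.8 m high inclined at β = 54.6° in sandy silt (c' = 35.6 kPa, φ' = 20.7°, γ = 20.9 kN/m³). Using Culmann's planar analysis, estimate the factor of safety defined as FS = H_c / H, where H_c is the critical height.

FS = 1.54

H_c = (4c'/γ) · sinβ cosφ' / [1 − cos(β − φ')]
    = (4·35.6/20.9) · sin54.6°·cos20.7° / [1 − cos33.9°]
    = 6.813 · 0.7625 / 0.1700 = 30.56 m
FS = H_c / H = 30.56 / 19.8 = 1.544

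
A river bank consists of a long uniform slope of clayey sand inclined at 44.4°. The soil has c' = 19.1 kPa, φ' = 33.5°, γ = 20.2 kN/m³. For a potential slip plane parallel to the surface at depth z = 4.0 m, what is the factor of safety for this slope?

FS = 1.15

For an infinite slope with a slip plane parallel to the surface (no pore pressure): FS = [c' + γz cos²β tanφ'] / [γz sinβ cosβ].
γz = 20.2·4.0 = 80.80 kN/m²
Numerator = 19.1 + 80.80·cos²44.4°·tan33.5° = 19.1 + 80.80·0.5105·0.6619 = 46.400 kPa
Denominator = 80.80·sin44.4°·cos44.4° = 80.80·0.6997·0.7145 = 40.391 kPa
FS = 46.400 / 40.391 = 1.149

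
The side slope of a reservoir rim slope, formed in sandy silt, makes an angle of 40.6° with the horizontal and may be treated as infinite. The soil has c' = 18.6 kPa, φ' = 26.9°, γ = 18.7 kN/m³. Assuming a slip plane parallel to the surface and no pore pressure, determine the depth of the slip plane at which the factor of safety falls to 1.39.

z = 2.52 m

Setting FS = 1.39 in FS = [c' + γz cos²β tanφ'] / [γz sinβ cosβ] and solving for z:
z = c' / [γ cosβ (FS·sinβ − cosβ·tanφ')]
  = 18.6 / [18.7·cos40.6°·(1.39·sin40.6° − cos40.6°·tan26.9°)]
  = 18.6 / [18.7·0.7593·(1.39·0.6508 − 0.7593·0.5073)]
  = 18.6 / 7.3743 = 2.522 m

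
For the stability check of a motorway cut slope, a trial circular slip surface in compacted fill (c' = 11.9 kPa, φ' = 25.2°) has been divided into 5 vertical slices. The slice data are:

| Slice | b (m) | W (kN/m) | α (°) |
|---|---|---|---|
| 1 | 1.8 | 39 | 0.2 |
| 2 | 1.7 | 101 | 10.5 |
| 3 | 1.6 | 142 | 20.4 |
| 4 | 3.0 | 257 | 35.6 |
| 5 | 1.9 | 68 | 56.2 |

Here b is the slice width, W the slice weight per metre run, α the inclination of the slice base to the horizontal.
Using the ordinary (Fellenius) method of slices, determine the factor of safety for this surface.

Ordinary method of slices: FS = Σ[c'·Δl_i + (W_i cosα_i)·tanφ'] / Σ W_i sinα_i, with Δl_i = b_i / cosα_i.
Slice 1: Δl = 1.8/cos0.2° = 1.800 m; N'_1 = 39·cos0.2° = 39.0; c'Δl = 21.42; W sinα = 0.1
Slice 2: Δl = 1.7/cos10.5° = 1.729 m; N'_2 = 101·cos10.5° = 99.3; c'Δl = 20.57; W sinα = 18.4
Slice 3: Δl = 1.6/cos20.4° = 1.707 m; N'_3 = 142·cos20.4° = 133.1; c'Δl = 20.31; W sinα = 49.5
Slice 4: Δl = 3.0/cos35.6° = 3.690 m; N'_4 = 257·cos35.6° = 209.0; c'Δl = 43.91; W sinα = 149.6
Slice 5: Δl = 1.9/cos56.2° = 3.415 m; N'_5 = 68·cos56.2° = 37.8; c'Δl = 40.64; W sinα = 56.5
Σc'Δl = 146.9 kN/m; ΣN' = 518.2 kN/m; ΣW sinα = 274.2 kN/m
Resisting = 146.9 + 518.2·tan25.2° = 146.9 + 243.8 = 390.7 kN/m
FS = 390.7 / 274.2 = 1.425

FS = 1.43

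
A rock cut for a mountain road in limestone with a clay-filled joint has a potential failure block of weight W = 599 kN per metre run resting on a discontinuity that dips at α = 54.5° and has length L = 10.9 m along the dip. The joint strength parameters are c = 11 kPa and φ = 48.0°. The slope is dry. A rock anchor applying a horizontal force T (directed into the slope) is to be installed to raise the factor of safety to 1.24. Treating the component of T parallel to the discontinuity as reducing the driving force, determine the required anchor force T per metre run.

Resolving forces along and normal to the sliding plane, with the horizontal anchor force T adding T·sinα to the effective normal force and T·cosα acting up the plane against the driving force:
FS = [cL + (W cosα + T sinα) tanφ] / [W sinα − T cosα]
Without the anchor: N' = 347.8 kN/m, driving T_d = 487.7 kN/m, resisting R = 11·10.9 + 347.8·tan48.0° = 506.2 kN/m, FS = 1.04.
Setting FS = 1.24 and solving for T:
1.24·(487.7 − T cos54.5°) = 506.2 + T sin54.5°·tan48.0°
T·(sin54.5°·tan48.0° + 1.24·cos54.5°) = 1.24·487.7 − 506.2
T·(0.8141·1.1106 + 1.24·0.5807) = 604.7 − 506.2 = 98.5
T·1.6242 = 98.5
T = 60.6 kN/m

T = 61 kN/m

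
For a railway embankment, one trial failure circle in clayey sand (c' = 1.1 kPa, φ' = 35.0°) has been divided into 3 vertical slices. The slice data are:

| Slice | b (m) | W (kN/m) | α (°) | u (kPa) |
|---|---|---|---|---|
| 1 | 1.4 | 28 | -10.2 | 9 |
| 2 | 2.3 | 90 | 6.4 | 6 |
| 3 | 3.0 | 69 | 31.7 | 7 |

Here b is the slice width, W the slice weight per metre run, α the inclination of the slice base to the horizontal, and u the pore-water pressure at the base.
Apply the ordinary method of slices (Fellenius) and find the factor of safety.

Ordinary method of slices: FS = Σ[c'·Δl_i + (W_i cosα_i − u_i·Δl_i)·tanφ'] / Σ W_i sinα_i, with Δl_i = b_i / cosα_i.
Slice 1: Δl = 1.4/cos(-10.2°) = 1.422 m; N'_1 = 28·cos(-10.2°) − 9·1.422 = 14.8; c'Δl = 1.56; W sinα = -5.0
Slice 2: Δl = 2.3/cos6.4° = 2.314 m; N'_2 = 90·cos6.4° − 6·2.314 = 75.6; c'Δl = 2.55; W sinα = 10.0
Slice 3: Δl = 3.0/cos31.7° = 3.526 m; N'_3 = 69·cos31.7° − 7·3.526 = 34.0; c'Δl = 3.88; W sinα = 36.3
Σc'Δl = 8.0 kN/m; ΣN' = 124.3 kN/m; ΣW sinα = 41.3 kN/m
Resisting = 8.0 + 124.3·tan35.0° = 8.0 + 87.1 = 95.0 kN/m
FS = 95.0 / 41.3 = 2.300

FS = 2.30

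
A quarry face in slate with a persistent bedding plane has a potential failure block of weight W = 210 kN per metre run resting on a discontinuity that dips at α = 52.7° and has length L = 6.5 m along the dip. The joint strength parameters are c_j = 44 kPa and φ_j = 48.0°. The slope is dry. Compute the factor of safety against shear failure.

Resolving the block weight along and normal to the plane and applying the Mohr–Coulomb strength on the joint:
N' = W cosα = 210·cos52.7° = 127.3 kN/m
Driving force T = W sinα = 210·sin52.7° = 167.0 kN/m
Resisting force R = c_j·L + N'·tanφ_j = 44·6.5 + 127.3·tan48.0° = 286.0 + 141.3 = 427.3 kN/m
FS = R / T = 427.3 / 167.0 = 2.558

FS = 2.56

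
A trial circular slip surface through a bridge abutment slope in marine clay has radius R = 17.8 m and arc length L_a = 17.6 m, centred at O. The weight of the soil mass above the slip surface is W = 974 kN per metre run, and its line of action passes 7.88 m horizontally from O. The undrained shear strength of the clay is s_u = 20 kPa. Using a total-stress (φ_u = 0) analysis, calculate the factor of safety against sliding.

FS = 0.82

Taking moments about the centre O, the resisting moment is provided by the undrained shear strength acting along the arc:
M_R = s_u·L_a·R = 20·17.60·17.8 = 6265.6 kN·m/m
M_D = W·d = 974·7.88 = 7675.1 kN·m/m
FS = M_R / M_D = 6265.6 / 7675.1 = 0.816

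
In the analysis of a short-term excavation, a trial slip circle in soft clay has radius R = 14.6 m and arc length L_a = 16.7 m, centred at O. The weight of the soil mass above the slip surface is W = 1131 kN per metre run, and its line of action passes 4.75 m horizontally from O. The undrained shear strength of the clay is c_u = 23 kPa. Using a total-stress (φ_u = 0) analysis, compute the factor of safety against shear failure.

FS = 1.04

Taking moments about the centre O, the resisting moment is provided by the undrained shear strength acting along the arc:
M_R = c_u·L_a·R = 23·16.70·14.6 = 5607.9 kN·m/m
M_D = W·d = 1131·4.75 = 5372.2 kN·m/m
FS = M_R / M_D = 5607.9 / 5372.2 = 1.044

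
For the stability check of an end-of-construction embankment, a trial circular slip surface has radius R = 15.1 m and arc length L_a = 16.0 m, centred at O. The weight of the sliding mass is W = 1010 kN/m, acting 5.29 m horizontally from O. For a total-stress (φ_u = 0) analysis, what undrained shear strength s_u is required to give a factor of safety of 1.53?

FS = s_u·L_a·R / (W·d), so s_u = FS·W·d / (L_a·R).
s_u = 1.53·1010·5.29 / (16.00·15.1) = 8174.6 / 241.60 = 33.84 kPa

s_u = 33.8 kPa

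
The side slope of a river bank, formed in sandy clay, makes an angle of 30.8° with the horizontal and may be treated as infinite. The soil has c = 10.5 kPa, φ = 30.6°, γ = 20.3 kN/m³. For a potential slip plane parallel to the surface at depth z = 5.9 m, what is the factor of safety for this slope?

FS = 1.19

For an infinite slope with a slip plane parallel to the surface (no pore pressure): FS = [c + γz cos²β tanφ] / [γz sinβ cosβ].
γz = 20.3·5.9 = 119.77 kN/m²
Numerator = 10.5 + 119.77·cos²30.8°·tan30.6° = 10.5 + 119.77·0.7378·0.5914 = 62.761 kPa
Denominator = 119.77·sin30.8°·cos30.8° = 119.77·0.5120·0.8590 = 52.678 kPa
FS = 62.761 / 52.678 = 1.191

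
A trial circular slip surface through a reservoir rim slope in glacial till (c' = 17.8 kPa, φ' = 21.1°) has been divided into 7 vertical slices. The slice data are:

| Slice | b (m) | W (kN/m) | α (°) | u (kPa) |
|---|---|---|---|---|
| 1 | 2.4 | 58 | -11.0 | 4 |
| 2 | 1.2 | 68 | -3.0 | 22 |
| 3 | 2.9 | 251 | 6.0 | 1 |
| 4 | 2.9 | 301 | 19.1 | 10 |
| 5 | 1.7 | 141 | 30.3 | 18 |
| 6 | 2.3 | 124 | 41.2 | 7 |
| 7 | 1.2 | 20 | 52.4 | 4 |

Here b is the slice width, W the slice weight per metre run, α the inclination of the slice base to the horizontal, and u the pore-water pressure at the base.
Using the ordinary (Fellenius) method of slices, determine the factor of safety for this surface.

FS = 2.10

Ordinary method of slices: FS = Σ[c'·Δl_i + (W_i cosα_i − u_i·Δl_i)·tanφ'] / Σ W_i sinα_i, with Δl_i = b_i / cosα_i.
Slice 1: Δl = 2.4/cos(-11.0°) = 2.445 m; N'_1 = 58·cos(-11.0°) − 4·2.445 = 47.2; c'Δl = 43.52; W sinα = -11.1
Slice 2: Δl = 1.2/cos(-3.0°) = 1.202 m; N'_2 = 68·cos(-3.0°) − 22·1.202 = 41.5; c'Δl = 21.39; W sinα = -3.6
Slice 3: Δl = 2.9/cos6.0° = 2.916 m; N'_3 = 251·cos6.0° − 1·2.916 = 246.7; c'Δl = 51.90; W sinα = 26.2
Slice 4: Δl = 2.9/cos19.1° = 3.069 m; N'_4 = 301·cos19.1° − 10·3.069 = 253.7; c'Δl = 54.63; W sinα = 98.5
Slice 5: Δl = 1.7/cos30.3° = 1.969 m; N'_5 = 141·cos30.3° − 18·1.969 = 86.3; c'Δl = 35.05; W sinα = 71.1
Slice 6: Δl = 2.3/cos41.2° = 3.057 m; N'_6 = 124·cos41.2° − 7·3.057 = 71.9; c'Δl = 54.41; W sinα = 81.7
Slice 7: Δl = 1.2/cos52.4° = 1.967 m; N'_7 = 20·cos52.4° − 4·1.967 = 4.3; c'Δl = 35.01; W sinα = 15.8
Σc'Δl = 295.9 kN/m; ΣN' = 751.6 kN/m; ΣW sinα = 278.8 kN/m
Resisting = 295.9 + 751.6·tan21.1° = 295.9 + 290.0 = 585.9 kN/m
FS = 585.9 / 278.8 = 2.102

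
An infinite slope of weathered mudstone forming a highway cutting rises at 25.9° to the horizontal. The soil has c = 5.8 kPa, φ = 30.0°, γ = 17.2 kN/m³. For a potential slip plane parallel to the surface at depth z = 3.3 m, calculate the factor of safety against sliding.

FS = 1.45

For an infinite slope with a slip plane parallel to the surface (no pore pressure): FS = [c + γz cos²β tanφ] / [γz sinβ cosβ].
γz = 17.2·3.3 = 56.76 kN/m²
Numerator = 5.8 + 56.76·cos²25.9°·tan30.0° = 5.8 + 56.76·0.8092·0.5774 = 32.318 kPa
Denominator = 56.76·sin25.9°·cos25.9° = 56.76·0.4368·0.8996 = 22.303 kPa
FS = 32.318 / 22.303 = 1.449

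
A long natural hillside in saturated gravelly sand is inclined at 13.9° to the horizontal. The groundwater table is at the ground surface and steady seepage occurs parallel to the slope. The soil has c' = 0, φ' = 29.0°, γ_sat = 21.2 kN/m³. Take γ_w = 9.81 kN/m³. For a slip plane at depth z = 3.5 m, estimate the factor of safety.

FS = 1.20

With seepage parallel to the slope and the water table at the surface, the effective normal stress on the slip plane uses the buoyant unit weight γ' = γ_sat − γ_w while the driving shear stress uses γ_sat:
FS = [c' + γ' z cos²β tanφ'] / [γ_sat z sinβ cosβ]
(For c' = 0 this reduces to FS = (γ'/γ_sat)·tanφ'/tanβ.)
γ' = 21.2 − 9.81 = 11.39 kN/m³
Numerator = 0.0 + 11.39·3.5·cos²13.9°·tan29.0° = 0.0 + 11.39·3.5·0.9423·0.5543 = 20.822 kPa
Denominator = 21.2·3.5·sin13.9°·cos13.9° = 21.2·3.5·0.2402·0.9707 = 17.303 kPa
FS = 20.822 / 17.303 = 1.203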